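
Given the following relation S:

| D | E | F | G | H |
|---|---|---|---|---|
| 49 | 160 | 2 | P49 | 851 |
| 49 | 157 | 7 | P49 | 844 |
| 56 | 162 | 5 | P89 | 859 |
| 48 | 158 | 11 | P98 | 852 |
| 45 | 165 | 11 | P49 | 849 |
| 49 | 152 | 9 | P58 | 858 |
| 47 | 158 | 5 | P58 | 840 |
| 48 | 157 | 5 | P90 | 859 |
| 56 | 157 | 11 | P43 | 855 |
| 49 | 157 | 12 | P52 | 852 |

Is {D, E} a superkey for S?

No

Two distinct rows share (D=49, E=157), so {D, E} does not determine every attribute — not a superkey.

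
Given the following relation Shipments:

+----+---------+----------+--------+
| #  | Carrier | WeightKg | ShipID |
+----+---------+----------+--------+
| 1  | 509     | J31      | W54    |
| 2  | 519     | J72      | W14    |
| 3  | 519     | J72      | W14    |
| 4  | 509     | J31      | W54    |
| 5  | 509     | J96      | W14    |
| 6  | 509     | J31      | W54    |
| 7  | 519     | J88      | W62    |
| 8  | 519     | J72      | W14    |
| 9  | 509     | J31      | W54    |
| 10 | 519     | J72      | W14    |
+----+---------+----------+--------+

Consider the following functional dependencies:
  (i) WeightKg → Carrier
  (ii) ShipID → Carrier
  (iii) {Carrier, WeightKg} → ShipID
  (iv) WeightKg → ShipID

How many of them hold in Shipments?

(i) WeightKg → Carrier: every LHS value maps to a single RHS value — holds.
(ii) ShipID → Carrier: ShipID=W14: rows 2, 3, 5, 8, 10 → Carrier takes values {519, 509} — violation — fails.
(iii) {Carrier, WeightKg} → ShipID: every LHS value maps to a single RHS value — holds.
(iv) WeightKg → ShipID: every LHS value maps to a single RHS value — holds.
3 of the 4 dependencies hold.

3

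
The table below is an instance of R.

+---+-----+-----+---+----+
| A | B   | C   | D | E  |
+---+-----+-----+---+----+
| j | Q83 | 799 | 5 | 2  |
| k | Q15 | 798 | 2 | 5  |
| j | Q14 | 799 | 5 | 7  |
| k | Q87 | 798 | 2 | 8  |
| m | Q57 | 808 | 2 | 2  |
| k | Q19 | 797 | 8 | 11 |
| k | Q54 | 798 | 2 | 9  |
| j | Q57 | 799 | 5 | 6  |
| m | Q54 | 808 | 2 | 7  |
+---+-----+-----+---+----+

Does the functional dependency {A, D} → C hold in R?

Yes

(A=j, D=5): 3 rows → C = 799, 799, 799 ✓
(A=k, D=2): 3 rows → C = 798, 798, 798 ✓
(A=m, D=2): 2 rows → C = 808, 808 ✓
(A=k, D=8): 1 row → C = 797 ✓
Every {A, D} value is associated with a single C value, so {A, D} → C holds.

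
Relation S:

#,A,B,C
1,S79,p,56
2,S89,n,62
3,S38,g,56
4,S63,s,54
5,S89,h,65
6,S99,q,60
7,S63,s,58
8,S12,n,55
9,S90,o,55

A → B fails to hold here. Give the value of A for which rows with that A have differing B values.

S89

A=S79: row 1 → B = p ✓
A=S89: rows 2, 5 → B takes values {n, h} — violation
A=S38: row 3 → B = g ✓
A=S63: rows 4, 7 → B = s, s ✓
A=S99: row 6 → B = q ✓
A=S12: row 8 → B = n ✓
A=S90: row 9 → B = o ✓
The only A value with inconsistent B is A=S89.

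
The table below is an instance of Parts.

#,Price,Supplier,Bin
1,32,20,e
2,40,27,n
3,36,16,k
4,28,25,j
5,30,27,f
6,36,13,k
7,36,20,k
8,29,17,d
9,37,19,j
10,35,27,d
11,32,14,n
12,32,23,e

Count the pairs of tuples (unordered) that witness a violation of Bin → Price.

Bin=e: all 2 rows agree on Price — 0 pairs.
Bin=n: violating pairs (2,11) — 1 pair.
Bin=k: all 3 rows agree on Price — 0 pairs.
Bin=j: violating pairs (4,9) — 1 pair.
Bin=d: violating pairs (8,10) — 1 pair.

3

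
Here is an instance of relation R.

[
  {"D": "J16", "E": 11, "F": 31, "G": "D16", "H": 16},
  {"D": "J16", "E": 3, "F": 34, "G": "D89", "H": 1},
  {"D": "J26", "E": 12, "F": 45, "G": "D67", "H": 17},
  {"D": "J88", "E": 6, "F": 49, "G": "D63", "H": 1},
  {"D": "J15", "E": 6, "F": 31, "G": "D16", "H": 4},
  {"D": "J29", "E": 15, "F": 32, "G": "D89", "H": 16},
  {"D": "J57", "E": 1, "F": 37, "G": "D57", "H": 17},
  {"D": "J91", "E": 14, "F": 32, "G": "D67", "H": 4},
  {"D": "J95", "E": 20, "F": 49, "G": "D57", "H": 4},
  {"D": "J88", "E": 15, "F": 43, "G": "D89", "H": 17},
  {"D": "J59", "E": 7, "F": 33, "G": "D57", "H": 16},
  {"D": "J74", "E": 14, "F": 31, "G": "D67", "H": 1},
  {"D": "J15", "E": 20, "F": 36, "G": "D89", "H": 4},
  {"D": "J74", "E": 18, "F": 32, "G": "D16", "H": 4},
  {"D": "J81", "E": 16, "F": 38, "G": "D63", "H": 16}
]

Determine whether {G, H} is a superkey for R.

No

Two distinct rows share (G=D16, H=4), so {G, H} does not determine every attribute — not a superkey.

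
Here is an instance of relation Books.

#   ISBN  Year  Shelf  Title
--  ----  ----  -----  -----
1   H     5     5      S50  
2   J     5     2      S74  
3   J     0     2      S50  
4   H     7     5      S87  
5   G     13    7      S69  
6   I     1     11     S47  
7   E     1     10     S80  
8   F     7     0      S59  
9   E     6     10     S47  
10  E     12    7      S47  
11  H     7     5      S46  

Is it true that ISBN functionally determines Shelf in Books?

ISBN=H: rows 1, 4, 11 → Shelf = 5, 5, 5 ✓
ISBN=J: rows 2, 3 → Shelf = 2, 2 ✓
ISBN=G: row 5 → Shelf = 7 ✓
ISBN=I: row 6 → Shelf = 11 ✓
ISBN=E: rows 7, 9, 10 → Shelf takes values {10, 7} — violation
ISBN=F: row 8 → Shelf = 0 ✓
Two rows agree on ISBN but differ on Shelf, so ISBN -> Shelf does not hold.

No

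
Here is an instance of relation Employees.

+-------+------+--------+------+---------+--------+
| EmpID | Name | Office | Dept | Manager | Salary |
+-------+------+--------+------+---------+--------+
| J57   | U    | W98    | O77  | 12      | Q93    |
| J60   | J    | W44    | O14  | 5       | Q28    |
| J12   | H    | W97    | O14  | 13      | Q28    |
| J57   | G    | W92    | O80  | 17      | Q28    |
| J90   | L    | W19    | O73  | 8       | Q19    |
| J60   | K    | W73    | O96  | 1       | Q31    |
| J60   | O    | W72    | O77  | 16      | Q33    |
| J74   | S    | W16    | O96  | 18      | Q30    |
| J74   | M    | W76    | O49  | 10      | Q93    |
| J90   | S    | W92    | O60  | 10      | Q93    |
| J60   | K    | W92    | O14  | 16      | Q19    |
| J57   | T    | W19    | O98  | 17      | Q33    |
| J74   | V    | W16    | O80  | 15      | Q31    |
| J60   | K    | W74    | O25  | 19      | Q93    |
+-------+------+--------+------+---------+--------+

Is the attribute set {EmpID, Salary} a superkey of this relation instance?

All 14 rows have distinct {EmpID, Salary} values, so {EmpID, Salary} → (all attributes) holds and {EmpID, Salary} is a superkey.

Yes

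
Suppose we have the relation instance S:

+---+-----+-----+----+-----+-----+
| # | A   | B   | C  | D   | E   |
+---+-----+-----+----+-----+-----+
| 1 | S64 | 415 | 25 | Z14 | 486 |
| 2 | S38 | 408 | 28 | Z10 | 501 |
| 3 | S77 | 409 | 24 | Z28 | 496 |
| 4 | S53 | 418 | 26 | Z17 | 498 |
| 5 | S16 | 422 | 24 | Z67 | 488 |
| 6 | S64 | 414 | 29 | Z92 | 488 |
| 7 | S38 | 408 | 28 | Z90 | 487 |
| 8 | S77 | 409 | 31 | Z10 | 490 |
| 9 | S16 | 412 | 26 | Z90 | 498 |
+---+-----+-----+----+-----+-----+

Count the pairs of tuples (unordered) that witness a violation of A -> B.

2

A=S64: violating pairs (1,6) — 1 pair.
A=S38: all 2 rows agree on B — 0 pairs.
A=S77: all 2 rows agree on B — 0 pairs.
A=S16: violating pairs (5,9) — 1 pair.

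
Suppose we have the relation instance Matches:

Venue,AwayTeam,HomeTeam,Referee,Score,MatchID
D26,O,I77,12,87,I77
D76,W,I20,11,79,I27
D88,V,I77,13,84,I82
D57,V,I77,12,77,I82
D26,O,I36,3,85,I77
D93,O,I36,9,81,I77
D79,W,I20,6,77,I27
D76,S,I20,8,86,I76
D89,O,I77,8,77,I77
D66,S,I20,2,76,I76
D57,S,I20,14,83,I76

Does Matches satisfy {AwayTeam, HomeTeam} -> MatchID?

(AwayTeam=O, HomeTeam=I77): 2 rows → MatchID = I77, I77 ✓
(AwayTeam=W, HomeTeam=I20): 2 rows → MatchID = I27, I27 ✓
(AwayTeam=V, HomeTeam=I77): 2 rows → MatchID = I82, I82 ✓
(AwayTeam=O, HomeTeam=I36): 2 rows → MatchID = I77, I77 ✓
(AwayTeam=S, HomeTeam=I20): 3 rows → MatchID = I76, I76, I76 ✓
Every {AwayTeam, HomeTeam} value is associated with a single MatchID value, so {AwayTeam, HomeTeam} -> MatchID holds.

Yes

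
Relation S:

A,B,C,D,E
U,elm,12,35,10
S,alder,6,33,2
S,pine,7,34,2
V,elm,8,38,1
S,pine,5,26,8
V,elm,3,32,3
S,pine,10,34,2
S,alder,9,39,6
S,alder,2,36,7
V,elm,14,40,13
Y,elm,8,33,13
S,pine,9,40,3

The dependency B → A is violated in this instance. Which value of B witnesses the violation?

B=elm: 5 rows → A takes values {U, V, Y} — violation
B=alder: 3 rows → A = S, S, S ✓
B=pine: 4 rows → A = S, S, S, S ✓
The only B value with inconsistent A is B=elm.

elm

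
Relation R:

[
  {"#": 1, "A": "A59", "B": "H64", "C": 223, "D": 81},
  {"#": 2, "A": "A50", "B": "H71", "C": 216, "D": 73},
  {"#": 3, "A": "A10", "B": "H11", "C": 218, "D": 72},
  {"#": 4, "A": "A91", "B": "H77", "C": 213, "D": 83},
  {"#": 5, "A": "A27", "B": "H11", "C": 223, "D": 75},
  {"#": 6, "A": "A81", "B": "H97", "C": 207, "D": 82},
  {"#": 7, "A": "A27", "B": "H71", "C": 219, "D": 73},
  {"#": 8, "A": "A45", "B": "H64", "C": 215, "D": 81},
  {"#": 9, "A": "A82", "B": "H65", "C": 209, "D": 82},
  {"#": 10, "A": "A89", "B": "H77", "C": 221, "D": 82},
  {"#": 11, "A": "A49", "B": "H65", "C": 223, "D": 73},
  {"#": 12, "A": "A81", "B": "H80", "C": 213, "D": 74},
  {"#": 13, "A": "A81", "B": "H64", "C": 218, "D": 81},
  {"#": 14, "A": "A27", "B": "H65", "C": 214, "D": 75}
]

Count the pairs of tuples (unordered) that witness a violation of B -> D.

5

B=H64: all 3 rows agree on D — 0 pairs.
B=H71: all 2 rows agree on D — 0 pairs.
B=H11: violating pairs (3,5) — 1 pair.
B=H77: violating pairs (4,10) — 1 pair.
B=H65: violating pairs (9,11), (9,14), (11,14) — 3 pairs.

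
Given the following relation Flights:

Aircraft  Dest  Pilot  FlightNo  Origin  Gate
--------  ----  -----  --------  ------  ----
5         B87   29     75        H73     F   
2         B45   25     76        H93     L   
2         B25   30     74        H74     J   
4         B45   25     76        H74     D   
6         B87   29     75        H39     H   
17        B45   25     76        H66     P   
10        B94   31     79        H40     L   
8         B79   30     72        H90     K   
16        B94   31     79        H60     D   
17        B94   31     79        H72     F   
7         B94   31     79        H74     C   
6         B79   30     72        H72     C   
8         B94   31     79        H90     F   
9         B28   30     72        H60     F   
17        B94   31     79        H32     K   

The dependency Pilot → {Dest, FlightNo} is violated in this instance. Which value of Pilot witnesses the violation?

Pilot=29: 2 rows → {Dest,FlightNo} = (B87, 75), (B87, 75) ✓
Pilot=25: 3 rows → {Dest,FlightNo} = (B45, 76), (B45, 76), (B45, 76) ✓
Pilot=30: 4 rows → {Dest,FlightNo} takes values {(B25, 74), (B79, 72), (B28, 72)} — violation
Pilot=31: 6 rows → {Dest,FlightNo} = (B94, 79), (B94, 79), (B94, 79), (B94, 79), (B94, 79), (B94, 79) ✓
The only Pilot value with inconsistent RHS is Pilot=30.

30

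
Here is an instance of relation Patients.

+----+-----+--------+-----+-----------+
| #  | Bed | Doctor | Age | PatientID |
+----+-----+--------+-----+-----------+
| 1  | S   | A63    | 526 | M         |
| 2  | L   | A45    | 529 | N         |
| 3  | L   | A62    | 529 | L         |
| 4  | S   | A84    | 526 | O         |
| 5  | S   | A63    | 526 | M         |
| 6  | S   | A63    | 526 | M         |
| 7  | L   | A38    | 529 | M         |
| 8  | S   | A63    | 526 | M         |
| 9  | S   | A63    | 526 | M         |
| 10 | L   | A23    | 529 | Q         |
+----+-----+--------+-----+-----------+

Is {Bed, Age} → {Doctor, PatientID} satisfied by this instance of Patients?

(Bed=S, Age=526): rows 1, 4, 5, 6, 8, 9 → {Doctor,PatientID} takes values {(A63, M), (A84, O)} — violation
(Bed=L, Age=529): rows 2, 3, 7, 10 → {Doctor,PatientID} takes values {(A45, N), (A62, L), (A38, M), (A23, Q)} — violation
Two rows agree on {Bed, Age} but differ on {Doctor, PatientID}, so {Bed, Age} → {Doctor, PatientID} does not hold.

No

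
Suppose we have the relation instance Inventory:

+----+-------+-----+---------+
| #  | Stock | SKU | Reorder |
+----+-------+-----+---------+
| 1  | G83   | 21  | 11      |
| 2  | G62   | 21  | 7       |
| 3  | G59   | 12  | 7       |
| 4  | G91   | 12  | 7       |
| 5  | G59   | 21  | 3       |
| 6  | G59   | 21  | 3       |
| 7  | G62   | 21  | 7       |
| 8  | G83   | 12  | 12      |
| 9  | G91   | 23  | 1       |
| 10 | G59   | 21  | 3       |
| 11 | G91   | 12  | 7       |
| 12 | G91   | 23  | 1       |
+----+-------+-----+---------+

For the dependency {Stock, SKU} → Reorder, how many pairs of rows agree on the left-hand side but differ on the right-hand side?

(Stock=G62, SKU=21): all 2 rows agree on Reorder — 0 pairs.
(Stock=G91, SKU=12): all 2 rows agree on Reorder — 0 pairs.
(Stock=G59, SKU=21): all 3 rows agree on Reorder — 0 pairs.
(Stock=G91, SKU=23): all 2 rows agree on Reorder — 0 pairs.

0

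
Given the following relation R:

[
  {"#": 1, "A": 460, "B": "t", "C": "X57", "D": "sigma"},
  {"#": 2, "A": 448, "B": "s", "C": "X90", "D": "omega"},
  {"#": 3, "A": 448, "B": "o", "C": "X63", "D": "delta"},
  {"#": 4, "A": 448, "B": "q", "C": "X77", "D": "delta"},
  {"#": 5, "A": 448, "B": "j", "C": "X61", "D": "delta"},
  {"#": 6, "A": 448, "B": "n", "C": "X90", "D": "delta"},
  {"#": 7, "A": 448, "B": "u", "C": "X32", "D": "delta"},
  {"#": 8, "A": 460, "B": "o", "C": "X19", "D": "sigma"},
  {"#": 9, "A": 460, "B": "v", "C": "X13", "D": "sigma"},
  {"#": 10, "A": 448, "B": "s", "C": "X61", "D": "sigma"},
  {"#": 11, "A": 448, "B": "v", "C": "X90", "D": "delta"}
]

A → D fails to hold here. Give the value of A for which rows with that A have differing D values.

A=460: rows 1, 8, 9 → D = sigma, sigma, sigma ✓
A=448: rows 2, 3, 4, 5, 6, 7, 10, 11 → D takes values {omega, delta, sigma} — violation
The only A value with inconsistent D is A=448.

448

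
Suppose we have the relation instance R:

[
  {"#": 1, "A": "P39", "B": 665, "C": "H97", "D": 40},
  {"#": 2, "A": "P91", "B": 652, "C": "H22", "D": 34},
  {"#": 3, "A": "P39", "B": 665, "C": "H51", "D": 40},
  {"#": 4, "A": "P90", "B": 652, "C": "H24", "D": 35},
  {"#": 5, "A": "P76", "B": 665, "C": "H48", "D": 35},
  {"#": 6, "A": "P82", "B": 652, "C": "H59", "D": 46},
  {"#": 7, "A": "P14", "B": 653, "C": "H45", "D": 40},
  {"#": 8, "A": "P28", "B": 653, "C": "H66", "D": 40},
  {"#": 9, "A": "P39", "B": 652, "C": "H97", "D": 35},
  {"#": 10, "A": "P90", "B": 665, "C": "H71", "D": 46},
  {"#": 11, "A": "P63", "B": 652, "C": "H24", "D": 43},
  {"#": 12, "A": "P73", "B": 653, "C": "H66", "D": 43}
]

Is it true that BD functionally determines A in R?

No

(B=665, D=40): rows 1, 3 → A = P39, P39 ✓
(B=652, D=34): row 2 → A = P91 ✓
(B=652, D=35): rows 4, 9 → A takes values {P90, P39} — violation
(B=665, D=35): row 5 → A = P76 ✓
(B=652, D=46): row 6 → A = P82 ✓
(B=653, D=40): rows 7, 8 → A takes values {P14, P28} — violation
(B=665, D=46): row 10 → A = P90 ✓
(B=652, D=43): row 11 → A = P63 ✓
(B=653, D=43): row 12 → A = P73 ✓
Two rows agree on BD but differ on A, so BD → A does not hold.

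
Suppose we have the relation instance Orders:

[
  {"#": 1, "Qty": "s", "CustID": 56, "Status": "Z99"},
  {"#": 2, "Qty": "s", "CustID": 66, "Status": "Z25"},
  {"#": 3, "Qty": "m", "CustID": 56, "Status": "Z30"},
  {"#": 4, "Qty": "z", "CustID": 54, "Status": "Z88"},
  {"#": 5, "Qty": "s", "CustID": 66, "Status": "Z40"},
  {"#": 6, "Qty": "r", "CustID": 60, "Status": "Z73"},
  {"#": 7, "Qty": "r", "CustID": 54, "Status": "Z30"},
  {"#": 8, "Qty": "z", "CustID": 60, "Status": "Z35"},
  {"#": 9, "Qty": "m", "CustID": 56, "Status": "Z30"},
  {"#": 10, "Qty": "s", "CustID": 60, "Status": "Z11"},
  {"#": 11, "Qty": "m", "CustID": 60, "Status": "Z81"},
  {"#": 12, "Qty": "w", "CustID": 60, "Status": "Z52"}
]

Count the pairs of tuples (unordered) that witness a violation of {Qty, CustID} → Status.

(Qty=s, CustID=66): violating pairs (2,5) — 1 pair.
(Qty=m, CustID=56): all 2 rows agree on Status — 0 pairs.

1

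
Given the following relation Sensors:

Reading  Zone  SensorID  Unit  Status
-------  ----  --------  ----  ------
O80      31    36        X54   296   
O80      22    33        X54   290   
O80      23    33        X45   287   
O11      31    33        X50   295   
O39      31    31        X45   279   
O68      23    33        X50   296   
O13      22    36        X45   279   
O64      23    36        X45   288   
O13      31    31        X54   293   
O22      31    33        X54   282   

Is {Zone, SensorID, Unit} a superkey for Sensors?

All 10 rows have distinct {Zone, SensorID, Unit} values, so {Zone, SensorID, Unit} → (all attributes) holds and {Zone, SensorID, Unit} is a superkey.

Yes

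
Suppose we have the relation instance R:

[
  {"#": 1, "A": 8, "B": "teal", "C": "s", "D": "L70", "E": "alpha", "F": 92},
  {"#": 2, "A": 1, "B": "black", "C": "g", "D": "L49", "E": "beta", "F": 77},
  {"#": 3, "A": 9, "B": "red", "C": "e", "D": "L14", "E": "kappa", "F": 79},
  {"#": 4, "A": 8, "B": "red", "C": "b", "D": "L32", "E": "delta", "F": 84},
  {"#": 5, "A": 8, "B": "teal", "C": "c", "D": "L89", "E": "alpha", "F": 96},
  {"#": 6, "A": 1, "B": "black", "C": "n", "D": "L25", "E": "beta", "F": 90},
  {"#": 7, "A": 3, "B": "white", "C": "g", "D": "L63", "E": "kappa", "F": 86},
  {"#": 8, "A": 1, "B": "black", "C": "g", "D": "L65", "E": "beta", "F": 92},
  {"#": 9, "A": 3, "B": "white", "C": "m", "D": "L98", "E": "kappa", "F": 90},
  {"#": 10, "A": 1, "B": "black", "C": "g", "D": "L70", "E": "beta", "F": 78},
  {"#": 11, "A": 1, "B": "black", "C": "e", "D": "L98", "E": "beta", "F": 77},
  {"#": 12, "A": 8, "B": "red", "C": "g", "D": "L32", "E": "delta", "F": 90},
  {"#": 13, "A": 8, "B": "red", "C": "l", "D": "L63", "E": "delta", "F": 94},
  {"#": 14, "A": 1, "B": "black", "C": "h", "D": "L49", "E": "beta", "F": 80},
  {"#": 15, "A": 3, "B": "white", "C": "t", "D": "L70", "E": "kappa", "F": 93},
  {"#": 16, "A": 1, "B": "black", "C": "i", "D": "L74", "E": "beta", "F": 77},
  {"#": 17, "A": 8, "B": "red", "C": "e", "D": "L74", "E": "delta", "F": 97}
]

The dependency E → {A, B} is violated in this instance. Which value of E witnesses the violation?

E=alpha: rows 1, 5 → {A,B} = (8, teal), (8, teal) ✓
E=beta: rows 2, 6, 8, 10, 11, 14, 16 → {A,B} = (1, black), (1, black), (1, black), (1, black), (1, black), (1, black), (1, black) ✓
E=kappa: rows 3, 7, 9, 15 → {A,B} takes values {(9, red), (3, white)} — violation
E=delta: rows 4, 12, 13, 17 → {A,B} = (8, red), (8, red), (8, red), (8, red) ✓
The only E value with inconsistent RHS is E=kappa.

kappa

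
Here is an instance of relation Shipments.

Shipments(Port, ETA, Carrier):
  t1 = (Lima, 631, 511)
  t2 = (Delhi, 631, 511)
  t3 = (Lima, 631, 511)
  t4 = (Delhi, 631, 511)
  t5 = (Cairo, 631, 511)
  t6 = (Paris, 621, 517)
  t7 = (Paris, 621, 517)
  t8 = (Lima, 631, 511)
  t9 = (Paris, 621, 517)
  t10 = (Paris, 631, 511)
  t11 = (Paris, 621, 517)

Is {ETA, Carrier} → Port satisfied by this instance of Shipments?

No

(ETA=631, Carrier=511): rows 1, 2, 3, 4, 5, 8, 10 → Port takes values {Lima, Delhi, Cairo, Paris} — violation
(ETA=621, Carrier=517): rows 6, 7, 9, 11 → Port = Paris, Paris, Paris, Paris ✓
Two rows agree on {ETA, Carrier} but differ on Port, so {ETA, Carrier} → Port does not hold.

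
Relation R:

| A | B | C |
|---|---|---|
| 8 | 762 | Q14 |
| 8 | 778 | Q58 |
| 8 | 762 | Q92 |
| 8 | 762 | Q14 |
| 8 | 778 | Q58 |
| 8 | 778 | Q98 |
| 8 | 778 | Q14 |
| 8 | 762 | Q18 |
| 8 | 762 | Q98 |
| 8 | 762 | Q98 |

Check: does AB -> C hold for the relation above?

(A=8, B=762): 6 rows → C takes values {Q14, Q92, Q18, Q98} — violation
(A=8, B=778): 4 rows → C takes values {Q58, Q98, Q14} — violation
Two rows agree on AB but differ on C, so AB -> C does not hold.

No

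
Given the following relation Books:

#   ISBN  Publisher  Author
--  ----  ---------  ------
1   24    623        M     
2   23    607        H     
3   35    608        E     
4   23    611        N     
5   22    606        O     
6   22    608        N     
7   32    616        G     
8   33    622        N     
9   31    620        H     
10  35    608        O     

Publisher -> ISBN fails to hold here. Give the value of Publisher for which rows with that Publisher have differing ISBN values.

608

Publisher=623: row 1 → ISBN = 24 ✓
Publisher=607: row 2 → ISBN = 23 ✓
Publisher=608: rows 3, 6, 10 → ISBN takes values {35, 22} — violation
Publisher=611: row 4 → ISBN = 23 ✓
Publisher=606: row 5 → ISBN = 22 ✓
Publisher=616: row 7 → ISBN = 32 ✓
Publisher=622: row 8 → ISBN = 33 ✓
Publisher=620: row 9 → ISBN = 31 ✓
The only Publisher value with inconsistent ISBN is Publisher=608.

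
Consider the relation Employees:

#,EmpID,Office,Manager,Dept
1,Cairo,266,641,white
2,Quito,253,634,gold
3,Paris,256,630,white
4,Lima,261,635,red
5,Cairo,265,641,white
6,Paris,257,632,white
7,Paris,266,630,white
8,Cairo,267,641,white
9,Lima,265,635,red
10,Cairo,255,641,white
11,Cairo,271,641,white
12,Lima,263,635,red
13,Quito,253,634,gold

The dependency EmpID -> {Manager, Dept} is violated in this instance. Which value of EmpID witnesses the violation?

Paris

EmpID=Cairo: rows 1, 5, 8, 10, 11 → {Manager,Dept} = (641, white), (641, white), (641, white), (641, white), (641, white) ✓
EmpID=Quito: rows 2, 13 → {Manager,Dept} = (634, gold), (634, gold) ✓
EmpID=Paris: rows 3, 6, 7 → {Manager,Dept} takes values {(630, white), (632, white)} — violation
EmpID=Lima: rows 4, 9, 12 → {Manager,Dept} = (635, red), (635, red), (635, red) ✓
The only EmpID value with inconsistent RHS is EmpID=Paris.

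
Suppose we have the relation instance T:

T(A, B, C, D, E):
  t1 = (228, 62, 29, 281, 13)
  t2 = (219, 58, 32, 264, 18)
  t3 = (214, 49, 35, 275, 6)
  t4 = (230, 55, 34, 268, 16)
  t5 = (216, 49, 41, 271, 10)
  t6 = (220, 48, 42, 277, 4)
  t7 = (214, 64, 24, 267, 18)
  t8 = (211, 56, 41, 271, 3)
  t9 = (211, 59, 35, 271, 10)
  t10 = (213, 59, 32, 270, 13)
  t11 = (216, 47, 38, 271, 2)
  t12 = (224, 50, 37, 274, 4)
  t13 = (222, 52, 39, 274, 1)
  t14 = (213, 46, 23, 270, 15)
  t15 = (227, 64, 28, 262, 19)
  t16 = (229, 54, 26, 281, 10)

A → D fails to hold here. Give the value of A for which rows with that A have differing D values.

214

A=228: row 1 → D = 281 ✓
A=219: row 2 → D = 264 ✓
A=214: rows 3, 7 → D takes values {275, 267} — violation
A=230: row 4 → D = 268 ✓
A=216: rows 5, 11 → D = 271, 271 ✓
A=220: row 6 → D = 277 ✓
A=211: rows 8, 9 → D = 271, 271 ✓
A=213: rows 10, 14 → D = 270, 270 ✓
A=224: row 12 → D = 274 ✓
A=222: row 13 → D = 274 ✓
A=227: row 15 → D = 262 ✓
A=229: row 16 → D = 281 ✓
The only A value with inconsistent D is A=214.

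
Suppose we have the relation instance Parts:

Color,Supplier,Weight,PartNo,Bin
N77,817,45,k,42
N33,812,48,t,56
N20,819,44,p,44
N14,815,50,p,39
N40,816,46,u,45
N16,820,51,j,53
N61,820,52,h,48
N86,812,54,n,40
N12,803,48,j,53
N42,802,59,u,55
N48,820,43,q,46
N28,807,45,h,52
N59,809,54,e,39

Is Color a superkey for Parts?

All 13 rows have distinct Color values, so Color → (all attributes) holds and Color is a superkey.

Yes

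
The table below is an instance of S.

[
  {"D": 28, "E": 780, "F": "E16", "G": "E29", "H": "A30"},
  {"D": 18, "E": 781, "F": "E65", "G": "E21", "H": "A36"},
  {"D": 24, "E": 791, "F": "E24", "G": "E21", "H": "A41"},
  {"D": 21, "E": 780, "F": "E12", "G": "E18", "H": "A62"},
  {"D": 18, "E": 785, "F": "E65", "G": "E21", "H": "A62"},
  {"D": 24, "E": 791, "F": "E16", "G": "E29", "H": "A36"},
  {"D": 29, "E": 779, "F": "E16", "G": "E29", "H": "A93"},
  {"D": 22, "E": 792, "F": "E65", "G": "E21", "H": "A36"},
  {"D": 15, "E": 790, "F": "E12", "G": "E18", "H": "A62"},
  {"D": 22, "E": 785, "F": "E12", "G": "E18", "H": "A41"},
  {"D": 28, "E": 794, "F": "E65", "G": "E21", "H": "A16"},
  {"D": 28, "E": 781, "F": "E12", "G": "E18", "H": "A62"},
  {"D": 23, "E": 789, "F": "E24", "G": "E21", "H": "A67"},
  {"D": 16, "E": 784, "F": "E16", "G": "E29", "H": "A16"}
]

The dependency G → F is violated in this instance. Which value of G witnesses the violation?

E21

G=E29: 4 rows → F = E16, E16, E16, E16 ✓
G=E21: 6 rows → F takes values {E65, E24} — violation
G=E18: 4 rows → F = E12, E12, E12, E12 ✓
The only G value with inconsistent F is G=E21.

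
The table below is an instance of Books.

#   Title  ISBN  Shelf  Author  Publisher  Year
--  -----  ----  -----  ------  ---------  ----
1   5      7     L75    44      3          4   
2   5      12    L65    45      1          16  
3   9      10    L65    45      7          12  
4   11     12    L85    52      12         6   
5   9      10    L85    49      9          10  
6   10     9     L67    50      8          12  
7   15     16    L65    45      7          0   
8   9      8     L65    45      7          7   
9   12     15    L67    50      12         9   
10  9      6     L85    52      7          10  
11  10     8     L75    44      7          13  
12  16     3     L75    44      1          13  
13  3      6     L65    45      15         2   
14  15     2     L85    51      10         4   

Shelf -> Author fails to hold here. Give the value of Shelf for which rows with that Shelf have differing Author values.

Shelf=L75: rows 1, 11, 12 → Author = 44, 44, 44 ✓
Shelf=L65: rows 2, 3, 7, 8, 13 → Author = 45, 45, 45, 45, 45 ✓
Shelf=L85: rows 4, 5, 10, 14 → Author takes values {52, 49, 51} — violation
Shelf=L67: rows 6, 9 → Author = 50, 50 ✓
The only Shelf value with inconsistent Author is Shelf=L85.

L85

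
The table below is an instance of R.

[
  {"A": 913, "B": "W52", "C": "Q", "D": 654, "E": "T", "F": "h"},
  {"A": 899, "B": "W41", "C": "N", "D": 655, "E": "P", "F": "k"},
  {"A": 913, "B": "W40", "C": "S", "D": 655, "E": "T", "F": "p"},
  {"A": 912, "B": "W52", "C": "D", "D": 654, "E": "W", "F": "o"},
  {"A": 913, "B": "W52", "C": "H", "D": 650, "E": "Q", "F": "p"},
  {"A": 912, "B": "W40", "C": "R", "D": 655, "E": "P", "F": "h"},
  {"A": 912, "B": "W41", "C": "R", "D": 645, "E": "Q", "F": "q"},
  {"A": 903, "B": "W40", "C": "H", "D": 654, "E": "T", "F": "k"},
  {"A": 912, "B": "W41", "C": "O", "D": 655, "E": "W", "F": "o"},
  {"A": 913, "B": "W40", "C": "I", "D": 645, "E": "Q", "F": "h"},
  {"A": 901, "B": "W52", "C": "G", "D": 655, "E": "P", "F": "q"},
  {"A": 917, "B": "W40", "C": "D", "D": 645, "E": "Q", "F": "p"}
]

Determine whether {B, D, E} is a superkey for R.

No

Two distinct rows share (B=W40, D=645, E=Q), so {B, D, E} does not determine every attribute — not a superkey.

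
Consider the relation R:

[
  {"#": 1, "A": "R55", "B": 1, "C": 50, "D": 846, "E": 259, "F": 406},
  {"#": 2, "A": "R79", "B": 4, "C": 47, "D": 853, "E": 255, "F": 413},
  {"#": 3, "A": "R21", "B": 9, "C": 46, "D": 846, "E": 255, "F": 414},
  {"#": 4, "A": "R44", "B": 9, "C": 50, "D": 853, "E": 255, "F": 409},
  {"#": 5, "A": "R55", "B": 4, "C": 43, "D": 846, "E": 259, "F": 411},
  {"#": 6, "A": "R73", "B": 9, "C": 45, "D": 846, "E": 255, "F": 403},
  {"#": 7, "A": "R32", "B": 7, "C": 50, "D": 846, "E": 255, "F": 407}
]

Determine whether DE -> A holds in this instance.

No

(D=846, E=259): rows 1, 5 → A = R55, R55 ✓
(D=853, E=255): rows 2, 4 → A takes values {R79, R44} — violation
(D=846, E=255): rows 3, 6, 7 → A takes values {R21, R73, R32} — violation
Two rows agree on DE but differ on A, so DE -> A does not hold.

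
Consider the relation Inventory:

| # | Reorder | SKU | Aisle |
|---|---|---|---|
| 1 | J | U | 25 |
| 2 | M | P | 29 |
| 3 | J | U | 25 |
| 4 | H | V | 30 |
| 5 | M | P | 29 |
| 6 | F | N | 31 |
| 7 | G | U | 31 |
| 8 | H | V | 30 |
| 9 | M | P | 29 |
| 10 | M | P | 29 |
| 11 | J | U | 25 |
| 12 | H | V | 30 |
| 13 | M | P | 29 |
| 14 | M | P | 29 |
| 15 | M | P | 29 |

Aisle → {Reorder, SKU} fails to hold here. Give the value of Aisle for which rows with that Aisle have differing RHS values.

31

Aisle=25: rows 1, 3, 11 → {Reorder,SKU} = (J, U), (J, U), (J, U) ✓
Aisle=29: rows 2, 5, 9, 10, 13, 14, 15 → {Reorder,SKU} = (M, P), (M, P), (M, P), (M, P), (M, P), (M, P), (M, P) ✓
Aisle=30: rows 4, 8, 12 → {Reorder,SKU} = (H, V), (H, V), (H, V) ✓
Aisle=31: rows 6, 7 → {Reorder,SKU} takes values {(F, N), (G, U)} — violation
The only Aisle value with inconsistent RHS is Aisle=31.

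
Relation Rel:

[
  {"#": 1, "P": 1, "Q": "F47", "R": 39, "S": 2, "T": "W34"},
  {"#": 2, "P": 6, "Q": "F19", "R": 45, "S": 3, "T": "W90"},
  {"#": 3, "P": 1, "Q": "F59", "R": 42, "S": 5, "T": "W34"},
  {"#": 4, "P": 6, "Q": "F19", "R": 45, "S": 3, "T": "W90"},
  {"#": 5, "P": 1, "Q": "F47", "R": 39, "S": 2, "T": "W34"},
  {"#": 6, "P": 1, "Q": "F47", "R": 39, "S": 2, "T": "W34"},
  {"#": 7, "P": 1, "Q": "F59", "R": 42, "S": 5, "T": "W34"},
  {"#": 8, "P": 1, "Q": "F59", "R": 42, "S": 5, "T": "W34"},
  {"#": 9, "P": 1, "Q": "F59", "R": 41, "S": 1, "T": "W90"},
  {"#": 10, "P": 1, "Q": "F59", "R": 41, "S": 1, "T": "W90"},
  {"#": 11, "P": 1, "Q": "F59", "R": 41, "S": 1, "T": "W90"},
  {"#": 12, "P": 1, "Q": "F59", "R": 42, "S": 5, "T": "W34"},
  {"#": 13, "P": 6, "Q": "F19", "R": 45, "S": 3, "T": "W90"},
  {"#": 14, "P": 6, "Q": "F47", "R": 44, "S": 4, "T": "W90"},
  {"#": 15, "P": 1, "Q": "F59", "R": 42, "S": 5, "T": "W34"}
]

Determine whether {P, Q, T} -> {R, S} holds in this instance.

Yes

(P=1, Q=F47, T=W34): rows 1, 5, 6 → {R,S} = (39, 2), (39, 2), (39, 2) ✓
(P=6, Q=F19, T=W90): rows 2, 4, 13 → {R,S} = (45, 3), (45, 3), (45, 3) ✓
(P=1, Q=F59, T=W34): rows 3, 7, 8, 12, 15 → {R,S} = (42, 5), (42, 5), (42, 5), (42, 5), (42, 5) ✓
(P=1, Q=F59, T=W90): rows 9, 10, 11 → {R,S} = (41, 1), (41, 1), (41, 1) ✓
(P=6, Q=F47, T=W90): row 14 → {R,S} = (44, 4) ✓
Every {P, Q, T} value is associated with a single {R, S} value, so {P, Q, T} -> {R, S} holds.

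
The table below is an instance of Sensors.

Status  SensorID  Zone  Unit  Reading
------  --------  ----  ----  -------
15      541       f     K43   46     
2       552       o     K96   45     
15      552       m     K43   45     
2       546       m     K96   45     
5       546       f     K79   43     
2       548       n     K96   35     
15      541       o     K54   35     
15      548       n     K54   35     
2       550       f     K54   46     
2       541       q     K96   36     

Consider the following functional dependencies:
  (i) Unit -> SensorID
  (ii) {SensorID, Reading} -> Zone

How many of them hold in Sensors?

(i) Unit -> SensorID: Unit=K43: 2 rows → SensorID takes values {541, 552} — violation; Unit=K96: 4 rows → SensorID takes values {552, 546, 548, 541} — violation; Unit=K54: 3 rows → SensorID takes values {541, 548, 550} — violation — fails.
(ii) {SensorID, Reading} -> Zone: (SensorID=552, Reading=45): 2 rows → Zone takes values {o, m} — violation — fails.
None of the 2 dependencies hold.

0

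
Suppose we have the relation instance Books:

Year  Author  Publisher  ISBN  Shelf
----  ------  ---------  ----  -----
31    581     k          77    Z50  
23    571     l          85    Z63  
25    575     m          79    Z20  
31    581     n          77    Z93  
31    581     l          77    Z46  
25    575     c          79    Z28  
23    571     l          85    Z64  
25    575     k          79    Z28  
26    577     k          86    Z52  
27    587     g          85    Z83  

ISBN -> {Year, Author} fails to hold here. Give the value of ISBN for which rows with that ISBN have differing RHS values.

ISBN=77: 3 rows → {Year,Author} = (31, 581), (31, 581), (31, 581) ✓
ISBN=85: 3 rows → {Year,Author} takes values {(23, 571), (27, 587)} — violation
ISBN=79: 3 rows → {Year,Author} = (25, 575), (25, 575), (25, 575) ✓
ISBN=86: 1 row → {Year,Author} = (26, 577) ✓
The only ISBN value with inconsistent RHS is ISBN=85.

85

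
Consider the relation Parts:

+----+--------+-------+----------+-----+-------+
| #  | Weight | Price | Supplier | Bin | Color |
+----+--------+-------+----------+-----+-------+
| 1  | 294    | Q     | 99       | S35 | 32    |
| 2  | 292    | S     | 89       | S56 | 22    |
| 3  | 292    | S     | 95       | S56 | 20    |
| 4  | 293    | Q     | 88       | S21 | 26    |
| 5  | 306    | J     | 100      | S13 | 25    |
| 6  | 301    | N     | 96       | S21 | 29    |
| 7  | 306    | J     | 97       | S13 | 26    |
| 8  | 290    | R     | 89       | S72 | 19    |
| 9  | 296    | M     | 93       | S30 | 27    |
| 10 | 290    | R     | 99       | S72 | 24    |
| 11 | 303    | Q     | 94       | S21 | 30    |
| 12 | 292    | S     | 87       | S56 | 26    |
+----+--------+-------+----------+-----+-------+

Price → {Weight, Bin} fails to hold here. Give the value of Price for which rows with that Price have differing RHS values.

Q

Price=Q: rows 1, 4, 11 → {Weight,Bin} takes values {(294, S35), (293, S21), (303, S21)} — violation
Price=S: rows 2, 3, 12 → {Weight,Bin} = (292, S56), (292, S56), (292, S56) ✓
Price=J: rows 5, 7 → {Weight,Bin} = (306, S13), (306, S13) ✓
Price=N: row 6 → {Weight,Bin} = (301, S21) ✓
Price=R: rows 8, 10 → {Weight,Bin} = (290, S72), (290, S72) ✓
Price=M: row 9 → {Weight,Bin} = (296, S30) ✓
The only Price value with inconsistent RHS is Price=Q.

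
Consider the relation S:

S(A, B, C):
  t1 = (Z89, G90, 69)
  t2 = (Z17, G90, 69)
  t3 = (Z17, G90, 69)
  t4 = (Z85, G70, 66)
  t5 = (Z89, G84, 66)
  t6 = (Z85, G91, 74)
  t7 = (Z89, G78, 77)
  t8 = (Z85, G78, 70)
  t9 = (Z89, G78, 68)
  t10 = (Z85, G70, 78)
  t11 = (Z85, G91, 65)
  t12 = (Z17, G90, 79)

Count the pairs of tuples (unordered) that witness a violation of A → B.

A=Z89: violating pairs (1,5), (1,7), (1,9), (5,7), (5,9) — 5 pairs.
A=Z17: all 3 rows agree on B — 0 pairs.
A=Z85: violating pairs (4,6), (4,8), (4,11), (6,8), (6,10), (8,10), (8,11), (10,11) — 8 pairs.

13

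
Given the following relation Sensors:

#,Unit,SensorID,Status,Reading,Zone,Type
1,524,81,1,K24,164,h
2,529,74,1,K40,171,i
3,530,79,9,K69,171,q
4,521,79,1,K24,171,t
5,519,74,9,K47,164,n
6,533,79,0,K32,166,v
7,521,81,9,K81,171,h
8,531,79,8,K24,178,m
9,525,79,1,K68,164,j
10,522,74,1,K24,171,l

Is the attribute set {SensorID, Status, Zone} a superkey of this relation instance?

No

Rows 2 and 10 have the same {SensorID, Status, Zone} value (SensorID=74, Status=1, Zone=171) but are distinct tuples, so {SensorID, Status, Zone} does not determine every attribute — not a superkey.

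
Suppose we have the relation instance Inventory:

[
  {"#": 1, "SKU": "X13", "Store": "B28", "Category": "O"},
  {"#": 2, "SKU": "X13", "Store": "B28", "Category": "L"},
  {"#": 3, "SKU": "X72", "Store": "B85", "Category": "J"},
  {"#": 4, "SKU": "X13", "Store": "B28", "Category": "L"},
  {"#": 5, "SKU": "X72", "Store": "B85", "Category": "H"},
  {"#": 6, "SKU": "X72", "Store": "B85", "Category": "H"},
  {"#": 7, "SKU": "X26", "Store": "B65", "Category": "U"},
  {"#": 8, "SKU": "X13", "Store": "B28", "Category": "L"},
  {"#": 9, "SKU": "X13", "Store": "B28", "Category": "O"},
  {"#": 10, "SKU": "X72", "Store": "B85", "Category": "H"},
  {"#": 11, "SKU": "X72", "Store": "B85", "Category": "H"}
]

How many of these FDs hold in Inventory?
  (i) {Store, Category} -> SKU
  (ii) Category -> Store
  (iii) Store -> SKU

(i) {Store, Category} -> SKU: every LHS value maps to a single RHS value — holds.
(ii) Category -> Store: every LHS value maps to a single RHS value — holds.
(iii) Store -> SKU: every LHS value maps to a single RHS value — holds.
3 of the 3 dependencies hold.

3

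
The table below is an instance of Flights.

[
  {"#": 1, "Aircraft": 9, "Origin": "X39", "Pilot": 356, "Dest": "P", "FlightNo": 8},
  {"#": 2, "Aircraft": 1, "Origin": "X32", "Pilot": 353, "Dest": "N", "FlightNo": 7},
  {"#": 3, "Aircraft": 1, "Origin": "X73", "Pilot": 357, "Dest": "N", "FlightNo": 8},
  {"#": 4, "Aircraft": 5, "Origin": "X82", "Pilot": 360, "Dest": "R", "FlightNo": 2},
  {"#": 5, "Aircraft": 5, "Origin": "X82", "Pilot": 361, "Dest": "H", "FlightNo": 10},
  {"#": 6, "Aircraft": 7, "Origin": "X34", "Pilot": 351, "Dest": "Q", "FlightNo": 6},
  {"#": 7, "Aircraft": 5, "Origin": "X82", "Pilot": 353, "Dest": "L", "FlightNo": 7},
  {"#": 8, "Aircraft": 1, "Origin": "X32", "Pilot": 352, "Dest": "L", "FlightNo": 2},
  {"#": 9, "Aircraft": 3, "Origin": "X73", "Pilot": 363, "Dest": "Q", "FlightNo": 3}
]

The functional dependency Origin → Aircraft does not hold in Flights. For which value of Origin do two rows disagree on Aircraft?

X73

Origin=X39: row 1 → Aircraft = 9 ✓
Origin=X32: rows 2, 8 → Aircraft = 1, 1 ✓
Origin=X73: rows 3, 9 → Aircraft takes values {1, 3} — violation
Origin=X82: rows 4, 5, 7 → Aircraft = 5, 5, 5 ✓
Origin=X34: row 6 → Aircraft = 7 ✓
The only Origin value with inconsistent Aircraft is Origin=X73.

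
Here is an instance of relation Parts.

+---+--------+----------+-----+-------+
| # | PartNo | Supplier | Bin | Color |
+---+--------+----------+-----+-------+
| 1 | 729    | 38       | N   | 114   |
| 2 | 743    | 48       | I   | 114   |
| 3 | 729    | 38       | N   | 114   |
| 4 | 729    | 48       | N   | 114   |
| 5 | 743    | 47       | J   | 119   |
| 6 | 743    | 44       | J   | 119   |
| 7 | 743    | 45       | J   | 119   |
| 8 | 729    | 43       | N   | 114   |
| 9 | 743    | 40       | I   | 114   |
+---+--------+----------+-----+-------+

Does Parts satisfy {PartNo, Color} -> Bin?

Yes

(PartNo=729, Color=114): rows 1, 3, 4, 8 → Bin = N, N, N, N ✓
(PartNo=743, Color=114): rows 2, 9 → Bin = I, I ✓
(PartNo=743, Color=119): rows 5, 6, 7 → Bin = J, J, J ✓
Every {PartNo, Color} value is associated with a single Bin value, so {PartNo, Color} -> Bin holds.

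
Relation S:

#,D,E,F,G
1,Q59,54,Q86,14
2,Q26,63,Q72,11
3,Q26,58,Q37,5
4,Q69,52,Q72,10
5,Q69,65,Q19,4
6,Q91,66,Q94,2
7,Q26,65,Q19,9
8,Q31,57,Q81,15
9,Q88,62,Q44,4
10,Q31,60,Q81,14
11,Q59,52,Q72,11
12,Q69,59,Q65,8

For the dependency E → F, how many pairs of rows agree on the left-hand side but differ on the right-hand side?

E=52: all 2 rows agree on F — 0 pairs.
E=65: all 2 rows agree on F — 0 pairs.

0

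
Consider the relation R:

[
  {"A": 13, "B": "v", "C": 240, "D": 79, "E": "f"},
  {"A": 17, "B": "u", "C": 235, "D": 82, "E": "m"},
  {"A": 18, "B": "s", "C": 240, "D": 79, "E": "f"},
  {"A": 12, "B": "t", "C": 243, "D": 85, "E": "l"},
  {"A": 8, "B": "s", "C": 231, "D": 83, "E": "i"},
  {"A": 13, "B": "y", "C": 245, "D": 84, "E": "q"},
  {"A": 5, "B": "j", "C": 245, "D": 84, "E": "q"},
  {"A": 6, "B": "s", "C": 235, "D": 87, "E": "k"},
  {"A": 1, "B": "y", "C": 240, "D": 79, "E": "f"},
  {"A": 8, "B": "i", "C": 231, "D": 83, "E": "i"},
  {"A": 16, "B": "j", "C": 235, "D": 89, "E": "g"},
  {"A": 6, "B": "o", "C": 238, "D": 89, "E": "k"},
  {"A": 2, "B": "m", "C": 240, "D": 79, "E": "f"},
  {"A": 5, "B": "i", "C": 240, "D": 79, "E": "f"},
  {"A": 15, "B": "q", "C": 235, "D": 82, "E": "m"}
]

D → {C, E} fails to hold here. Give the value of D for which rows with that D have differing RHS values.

89

D=79: 5 rows → {C,E} = (240, f), (240, f), (240, f), (240, f), (240, f) ✓
D=82: 2 rows → {C,E} = (235, m), (235, m) ✓
D=85: 1 row → {C,E} = (243, l) ✓
D=83: 2 rows → {C,E} = (231, i), (231, i) ✓
D=84: 2 rows → {C,E} = (245, q), (245, q) ✓
D=87: 1 row → {C,E} = (235, k) ✓
D=89: 2 rows → {C,E} takes values {(235, g), (238, k)} — violation
The only D value with inconsistent RHS is D=89.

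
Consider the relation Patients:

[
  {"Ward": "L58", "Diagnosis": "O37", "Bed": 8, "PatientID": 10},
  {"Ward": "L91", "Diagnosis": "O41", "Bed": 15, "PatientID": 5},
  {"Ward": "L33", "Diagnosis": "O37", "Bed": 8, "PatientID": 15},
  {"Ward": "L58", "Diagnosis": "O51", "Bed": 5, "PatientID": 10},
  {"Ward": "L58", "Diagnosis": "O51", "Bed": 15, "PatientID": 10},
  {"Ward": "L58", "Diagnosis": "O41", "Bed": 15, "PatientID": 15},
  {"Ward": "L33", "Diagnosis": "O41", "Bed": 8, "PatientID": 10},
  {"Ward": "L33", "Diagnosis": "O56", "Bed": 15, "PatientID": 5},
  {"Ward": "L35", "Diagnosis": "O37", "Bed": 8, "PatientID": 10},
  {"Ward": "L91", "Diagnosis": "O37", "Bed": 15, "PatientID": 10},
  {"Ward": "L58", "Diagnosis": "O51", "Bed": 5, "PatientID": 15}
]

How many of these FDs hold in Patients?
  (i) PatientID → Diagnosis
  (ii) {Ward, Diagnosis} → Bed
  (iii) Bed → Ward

0

(i) PatientID → Diagnosis: PatientID=10: 6 rows → Diagnosis takes values {O37, O51, O41} — violation; PatientID=5: 2 rows → Diagnosis takes values {O41, O56} — violation; PatientID=15: 3 rows → Diagnosis takes values {O37, O41, O51} — violation — fails.
(ii) {Ward, Diagnosis} → Bed: (Ward=L58, Diagnosis=O51): 3 rows → Bed takes values {5, 15} — violation — fails.
(iii) Bed → Ward: Bed=8: 4 rows → Ward takes values {L58, L33, L35} — violation; Bed=15: 5 rows → Ward takes values {L91, L58, L33} — violation — fails.
None of the 3 dependencies hold.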